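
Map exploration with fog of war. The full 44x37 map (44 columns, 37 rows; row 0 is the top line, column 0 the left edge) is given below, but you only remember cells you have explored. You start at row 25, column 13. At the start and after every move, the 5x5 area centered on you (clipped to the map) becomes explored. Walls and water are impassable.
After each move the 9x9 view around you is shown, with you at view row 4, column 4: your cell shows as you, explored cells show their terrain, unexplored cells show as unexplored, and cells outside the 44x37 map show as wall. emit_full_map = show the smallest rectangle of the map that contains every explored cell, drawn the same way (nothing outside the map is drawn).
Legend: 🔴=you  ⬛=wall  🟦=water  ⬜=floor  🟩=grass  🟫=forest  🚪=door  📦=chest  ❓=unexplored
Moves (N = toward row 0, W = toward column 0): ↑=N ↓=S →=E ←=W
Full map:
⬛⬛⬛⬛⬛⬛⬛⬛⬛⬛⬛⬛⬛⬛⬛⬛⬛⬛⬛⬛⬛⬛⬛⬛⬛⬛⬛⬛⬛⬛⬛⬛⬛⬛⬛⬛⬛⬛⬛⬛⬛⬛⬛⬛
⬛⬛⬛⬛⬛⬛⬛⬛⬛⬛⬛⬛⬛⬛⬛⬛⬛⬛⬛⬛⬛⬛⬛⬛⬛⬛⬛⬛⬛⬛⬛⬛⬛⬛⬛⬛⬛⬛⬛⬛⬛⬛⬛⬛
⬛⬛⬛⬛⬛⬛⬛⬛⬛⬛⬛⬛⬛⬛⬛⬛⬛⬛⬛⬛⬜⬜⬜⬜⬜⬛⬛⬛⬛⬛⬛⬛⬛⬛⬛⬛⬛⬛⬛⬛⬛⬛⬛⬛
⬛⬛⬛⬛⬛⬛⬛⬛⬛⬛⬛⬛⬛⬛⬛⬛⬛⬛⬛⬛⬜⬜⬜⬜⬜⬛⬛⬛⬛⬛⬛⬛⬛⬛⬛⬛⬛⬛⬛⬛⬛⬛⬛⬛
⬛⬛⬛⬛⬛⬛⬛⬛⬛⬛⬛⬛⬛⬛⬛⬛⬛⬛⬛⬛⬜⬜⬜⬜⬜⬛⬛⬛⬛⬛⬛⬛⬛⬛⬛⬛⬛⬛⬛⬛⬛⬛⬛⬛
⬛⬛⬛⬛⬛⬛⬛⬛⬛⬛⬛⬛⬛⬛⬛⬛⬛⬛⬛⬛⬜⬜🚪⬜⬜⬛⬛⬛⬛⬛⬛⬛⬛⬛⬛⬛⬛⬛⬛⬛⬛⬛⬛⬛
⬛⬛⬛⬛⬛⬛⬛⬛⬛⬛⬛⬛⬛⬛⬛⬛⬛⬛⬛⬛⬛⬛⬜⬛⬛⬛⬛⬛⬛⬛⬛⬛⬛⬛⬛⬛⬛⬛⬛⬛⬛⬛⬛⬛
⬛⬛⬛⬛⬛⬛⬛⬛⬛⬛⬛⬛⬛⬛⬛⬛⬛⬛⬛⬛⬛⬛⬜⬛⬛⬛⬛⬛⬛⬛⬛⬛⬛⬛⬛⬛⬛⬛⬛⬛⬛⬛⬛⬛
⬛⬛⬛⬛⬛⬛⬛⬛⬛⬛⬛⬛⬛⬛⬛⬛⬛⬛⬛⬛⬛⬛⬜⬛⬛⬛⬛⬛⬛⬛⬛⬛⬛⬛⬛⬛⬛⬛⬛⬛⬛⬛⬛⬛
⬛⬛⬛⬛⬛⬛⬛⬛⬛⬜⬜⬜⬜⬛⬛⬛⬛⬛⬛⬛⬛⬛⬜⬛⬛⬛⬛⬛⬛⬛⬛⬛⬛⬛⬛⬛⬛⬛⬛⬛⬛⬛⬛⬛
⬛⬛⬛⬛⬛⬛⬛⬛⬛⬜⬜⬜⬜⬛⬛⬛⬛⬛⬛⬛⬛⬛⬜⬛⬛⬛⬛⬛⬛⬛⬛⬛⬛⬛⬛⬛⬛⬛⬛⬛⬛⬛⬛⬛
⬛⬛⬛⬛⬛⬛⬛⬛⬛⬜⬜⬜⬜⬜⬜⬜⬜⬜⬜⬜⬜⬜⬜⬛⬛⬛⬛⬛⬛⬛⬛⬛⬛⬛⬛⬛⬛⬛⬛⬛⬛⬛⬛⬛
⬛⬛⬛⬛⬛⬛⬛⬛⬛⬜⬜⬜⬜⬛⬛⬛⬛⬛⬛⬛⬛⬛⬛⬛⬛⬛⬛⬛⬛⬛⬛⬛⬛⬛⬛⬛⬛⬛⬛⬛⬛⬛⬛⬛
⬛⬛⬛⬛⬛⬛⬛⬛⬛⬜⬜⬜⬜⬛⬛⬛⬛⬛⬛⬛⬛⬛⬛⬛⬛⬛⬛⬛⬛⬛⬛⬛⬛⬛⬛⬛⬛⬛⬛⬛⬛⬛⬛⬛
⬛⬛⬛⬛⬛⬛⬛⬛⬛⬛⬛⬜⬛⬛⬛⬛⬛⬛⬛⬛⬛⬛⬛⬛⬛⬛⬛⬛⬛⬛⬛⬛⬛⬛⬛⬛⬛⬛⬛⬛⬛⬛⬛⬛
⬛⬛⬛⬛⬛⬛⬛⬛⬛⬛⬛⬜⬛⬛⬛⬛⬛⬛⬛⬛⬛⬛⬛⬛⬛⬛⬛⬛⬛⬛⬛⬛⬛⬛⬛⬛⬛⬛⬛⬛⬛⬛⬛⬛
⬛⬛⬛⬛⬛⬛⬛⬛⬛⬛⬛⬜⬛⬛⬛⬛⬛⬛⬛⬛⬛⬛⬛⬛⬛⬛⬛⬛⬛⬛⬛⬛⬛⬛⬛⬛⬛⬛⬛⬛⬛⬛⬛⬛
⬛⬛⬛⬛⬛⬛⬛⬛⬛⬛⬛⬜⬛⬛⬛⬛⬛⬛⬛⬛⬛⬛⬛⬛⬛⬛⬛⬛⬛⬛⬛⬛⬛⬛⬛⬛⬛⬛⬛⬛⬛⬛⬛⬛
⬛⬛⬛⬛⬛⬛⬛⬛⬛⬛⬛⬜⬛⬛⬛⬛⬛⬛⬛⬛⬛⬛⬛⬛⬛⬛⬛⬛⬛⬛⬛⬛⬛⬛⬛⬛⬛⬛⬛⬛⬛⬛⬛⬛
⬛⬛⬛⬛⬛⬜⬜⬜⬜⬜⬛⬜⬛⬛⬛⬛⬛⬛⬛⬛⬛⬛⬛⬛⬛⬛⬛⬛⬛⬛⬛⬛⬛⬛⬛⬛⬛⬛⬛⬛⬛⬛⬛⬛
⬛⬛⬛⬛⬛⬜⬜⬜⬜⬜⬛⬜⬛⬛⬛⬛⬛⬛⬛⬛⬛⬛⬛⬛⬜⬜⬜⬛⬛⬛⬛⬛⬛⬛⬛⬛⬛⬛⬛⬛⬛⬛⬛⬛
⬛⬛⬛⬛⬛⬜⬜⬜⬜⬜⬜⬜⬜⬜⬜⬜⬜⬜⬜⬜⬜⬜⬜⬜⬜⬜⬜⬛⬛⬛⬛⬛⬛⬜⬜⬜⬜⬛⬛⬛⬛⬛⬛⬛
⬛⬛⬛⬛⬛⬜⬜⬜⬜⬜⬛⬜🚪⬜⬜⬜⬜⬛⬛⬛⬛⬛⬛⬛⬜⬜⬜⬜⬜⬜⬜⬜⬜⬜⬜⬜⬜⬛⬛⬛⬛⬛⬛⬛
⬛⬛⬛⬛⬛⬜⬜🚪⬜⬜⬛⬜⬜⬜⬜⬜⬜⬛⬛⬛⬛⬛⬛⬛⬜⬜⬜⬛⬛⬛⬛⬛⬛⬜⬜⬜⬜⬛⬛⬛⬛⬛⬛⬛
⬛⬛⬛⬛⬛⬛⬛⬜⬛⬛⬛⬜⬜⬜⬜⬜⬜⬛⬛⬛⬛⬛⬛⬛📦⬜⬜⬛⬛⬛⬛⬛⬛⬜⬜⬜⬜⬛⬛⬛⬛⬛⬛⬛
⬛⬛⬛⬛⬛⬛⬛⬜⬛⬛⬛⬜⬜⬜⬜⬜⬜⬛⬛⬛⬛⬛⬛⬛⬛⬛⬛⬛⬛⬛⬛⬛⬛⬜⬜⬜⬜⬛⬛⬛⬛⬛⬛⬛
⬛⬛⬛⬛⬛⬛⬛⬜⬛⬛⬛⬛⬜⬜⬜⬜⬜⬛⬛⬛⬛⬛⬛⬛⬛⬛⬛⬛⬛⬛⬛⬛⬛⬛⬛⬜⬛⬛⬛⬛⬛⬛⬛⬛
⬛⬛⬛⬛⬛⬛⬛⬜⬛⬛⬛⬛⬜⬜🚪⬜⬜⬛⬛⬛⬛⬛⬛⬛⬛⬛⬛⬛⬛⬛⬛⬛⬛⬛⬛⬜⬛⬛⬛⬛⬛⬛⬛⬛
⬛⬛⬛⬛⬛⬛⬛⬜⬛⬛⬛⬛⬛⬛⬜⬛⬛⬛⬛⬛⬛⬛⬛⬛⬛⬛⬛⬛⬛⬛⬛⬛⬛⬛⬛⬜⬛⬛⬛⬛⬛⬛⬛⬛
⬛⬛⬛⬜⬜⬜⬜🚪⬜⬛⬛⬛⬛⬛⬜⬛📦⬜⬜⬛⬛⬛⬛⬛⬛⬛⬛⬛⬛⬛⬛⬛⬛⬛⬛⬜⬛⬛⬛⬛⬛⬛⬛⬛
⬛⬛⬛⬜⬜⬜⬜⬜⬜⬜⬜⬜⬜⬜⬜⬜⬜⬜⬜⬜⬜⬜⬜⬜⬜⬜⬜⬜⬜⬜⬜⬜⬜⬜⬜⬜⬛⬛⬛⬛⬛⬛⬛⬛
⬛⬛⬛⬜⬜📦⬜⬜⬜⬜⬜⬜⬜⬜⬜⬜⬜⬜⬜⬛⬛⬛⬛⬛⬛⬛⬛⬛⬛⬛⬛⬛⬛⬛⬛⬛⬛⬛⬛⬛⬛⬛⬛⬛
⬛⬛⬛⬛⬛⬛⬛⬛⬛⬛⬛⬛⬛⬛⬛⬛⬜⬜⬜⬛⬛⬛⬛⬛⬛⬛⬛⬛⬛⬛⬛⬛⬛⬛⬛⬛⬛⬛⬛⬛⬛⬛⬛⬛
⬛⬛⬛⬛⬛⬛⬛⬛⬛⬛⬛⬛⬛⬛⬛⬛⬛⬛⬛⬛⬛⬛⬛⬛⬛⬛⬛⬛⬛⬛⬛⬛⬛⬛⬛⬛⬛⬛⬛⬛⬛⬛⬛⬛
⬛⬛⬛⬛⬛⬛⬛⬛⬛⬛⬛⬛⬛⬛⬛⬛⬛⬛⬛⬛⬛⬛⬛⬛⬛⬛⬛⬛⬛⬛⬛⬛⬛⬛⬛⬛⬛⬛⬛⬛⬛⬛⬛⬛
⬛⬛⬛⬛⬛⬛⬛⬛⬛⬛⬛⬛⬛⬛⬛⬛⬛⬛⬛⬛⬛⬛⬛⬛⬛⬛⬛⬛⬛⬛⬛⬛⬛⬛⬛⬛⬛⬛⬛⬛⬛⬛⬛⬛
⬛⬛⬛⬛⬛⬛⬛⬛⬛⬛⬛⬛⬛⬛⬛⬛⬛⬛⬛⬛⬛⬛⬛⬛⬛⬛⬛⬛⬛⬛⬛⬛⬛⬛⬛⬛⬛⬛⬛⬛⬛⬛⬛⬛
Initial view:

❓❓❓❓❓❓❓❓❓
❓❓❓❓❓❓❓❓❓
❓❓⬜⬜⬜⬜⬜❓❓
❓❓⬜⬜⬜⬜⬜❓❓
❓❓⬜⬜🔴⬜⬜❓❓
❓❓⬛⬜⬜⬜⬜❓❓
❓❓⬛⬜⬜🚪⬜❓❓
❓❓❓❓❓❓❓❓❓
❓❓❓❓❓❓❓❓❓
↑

❓❓❓❓❓❓❓❓❓
❓❓❓❓❓❓❓❓❓
❓❓⬜🚪⬜⬜⬜❓❓
❓❓⬜⬜⬜⬜⬜❓❓
❓❓⬜⬜🔴⬜⬜❓❓
❓❓⬜⬜⬜⬜⬜❓❓
❓❓⬛⬜⬜⬜⬜❓❓
❓❓⬛⬜⬜🚪⬜❓❓
❓❓❓❓❓❓❓❓❓

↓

❓❓❓❓❓❓❓❓❓
❓❓⬜🚪⬜⬜⬜❓❓
❓❓⬜⬜⬜⬜⬜❓❓
❓❓⬜⬜⬜⬜⬜❓❓
❓❓⬜⬜🔴⬜⬜❓❓
❓❓⬛⬜⬜⬜⬜❓❓
❓❓⬛⬜⬜🚪⬜❓❓
❓❓❓❓❓❓❓❓❓
❓❓❓❓❓❓❓❓❓

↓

❓❓⬜🚪⬜⬜⬜❓❓
❓❓⬜⬜⬜⬜⬜❓❓
❓❓⬜⬜⬜⬜⬜❓❓
❓❓⬜⬜⬜⬜⬜❓❓
❓❓⬛⬜🔴⬜⬜❓❓
❓❓⬛⬜⬜🚪⬜❓❓
❓❓⬛⬛⬛⬜⬛❓❓
❓❓❓❓❓❓❓❓❓
❓❓❓❓❓❓❓❓❓

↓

❓❓⬜⬜⬜⬜⬜❓❓
❓❓⬜⬜⬜⬜⬜❓❓
❓❓⬜⬜⬜⬜⬜❓❓
❓❓⬛⬜⬜⬜⬜❓❓
❓❓⬛⬜🔴🚪⬜❓❓
❓❓⬛⬛⬛⬜⬛❓❓
❓❓⬛⬛⬛⬜⬛❓❓
❓❓❓❓❓❓❓❓❓
❓❓❓❓❓❓❓❓❓

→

❓⬜⬜⬜⬜⬜❓❓❓
❓⬜⬜⬜⬜⬜❓❓❓
❓⬜⬜⬜⬜⬜⬜❓❓
❓⬛⬜⬜⬜⬜⬜❓❓
❓⬛⬜⬜🔴⬜⬜❓❓
❓⬛⬛⬛⬜⬛⬛❓❓
❓⬛⬛⬛⬜⬛📦❓❓
❓❓❓❓❓❓❓❓❓
❓❓❓❓❓❓❓❓❓

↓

❓⬜⬜⬜⬜⬜❓❓❓
❓⬜⬜⬜⬜⬜⬜❓❓
❓⬛⬜⬜⬜⬜⬜❓❓
❓⬛⬜⬜🚪⬜⬜❓❓
❓⬛⬛⬛🔴⬛⬛❓❓
❓⬛⬛⬛⬜⬛📦❓❓
❓❓⬜⬜⬜⬜⬜❓❓
❓❓❓❓❓❓❓❓❓
❓❓❓❓❓❓❓❓❓

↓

❓⬜⬜⬜⬜⬜⬜❓❓
❓⬛⬜⬜⬜⬜⬜❓❓
❓⬛⬜⬜🚪⬜⬜❓❓
❓⬛⬛⬛⬜⬛⬛❓❓
❓⬛⬛⬛🔴⬛📦❓❓
❓❓⬜⬜⬜⬜⬜❓❓
❓❓⬜⬜⬜⬜⬜❓❓
❓❓❓❓❓❓❓❓❓
❓❓❓❓❓❓❓❓❓

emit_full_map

⬜🚪⬜⬜⬜❓
⬜⬜⬜⬜⬜❓
⬜⬜⬜⬜⬜❓
⬜⬜⬜⬜⬜⬜
⬛⬜⬜⬜⬜⬜
⬛⬜⬜🚪⬜⬜
⬛⬛⬛⬜⬛⬛
⬛⬛⬛🔴⬛📦
❓⬜⬜⬜⬜⬜
❓⬜⬜⬜⬜⬜

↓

❓⬛⬜⬜⬜⬜⬜❓❓
❓⬛⬜⬜🚪⬜⬜❓❓
❓⬛⬛⬛⬜⬛⬛❓❓
❓⬛⬛⬛⬜⬛📦❓❓
❓❓⬜⬜🔴⬜⬜❓❓
❓❓⬜⬜⬜⬜⬜❓❓
❓❓⬛⬛⬛⬛⬜❓❓
❓❓❓❓❓❓❓❓❓
❓❓❓❓❓❓❓❓❓

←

❓❓⬛⬜⬜⬜⬜⬜❓
❓❓⬛⬜⬜🚪⬜⬜❓
❓❓⬛⬛⬛⬜⬛⬛❓
❓❓⬛⬛⬛⬜⬛📦❓
❓❓⬜⬜🔴⬜⬜⬜❓
❓❓⬜⬜⬜⬜⬜⬜❓
❓❓⬛⬛⬛⬛⬛⬜❓
❓❓❓❓❓❓❓❓❓
❓❓❓❓❓❓❓❓❓

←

❓❓❓⬛⬜⬜⬜⬜⬜
❓❓❓⬛⬜⬜🚪⬜⬜
❓❓⬛⬛⬛⬛⬜⬛⬛
❓❓⬛⬛⬛⬛⬜⬛📦
❓❓⬜⬜🔴⬜⬜⬜⬜
❓❓⬜⬜⬜⬜⬜⬜⬜
❓❓⬛⬛⬛⬛⬛⬛⬜
❓❓❓❓❓❓❓❓❓
❓❓❓❓❓❓❓❓❓

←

❓❓❓❓⬛⬜⬜⬜⬜
❓❓❓❓⬛⬜⬜🚪⬜
❓❓⬛⬛⬛⬛⬛⬜⬛
❓❓⬛⬛⬛⬛⬛⬜⬛
❓❓⬜⬜🔴⬜⬜⬜⬜
❓❓⬜⬜⬜⬜⬜⬜⬜
❓❓⬛⬛⬛⬛⬛⬛⬛
❓❓❓❓❓❓❓❓❓
❓❓❓❓❓❓❓❓❓

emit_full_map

❓❓⬜🚪⬜⬜⬜❓
❓❓⬜⬜⬜⬜⬜❓
❓❓⬜⬜⬜⬜⬜❓
❓❓⬜⬜⬜⬜⬜⬜
❓❓⬛⬜⬜⬜⬜⬜
❓❓⬛⬜⬜🚪⬜⬜
⬛⬛⬛⬛⬛⬜⬛⬛
⬛⬛⬛⬛⬛⬜⬛📦
⬜⬜🔴⬜⬜⬜⬜⬜
⬜⬜⬜⬜⬜⬜⬜⬜
⬛⬛⬛⬛⬛⬛⬛⬜

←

❓❓❓❓❓⬛⬜⬜⬜
❓❓❓❓❓⬛⬜⬜🚪
❓❓⬛⬛⬛⬛⬛⬛⬜
❓❓⬜⬛⬛⬛⬛⬛⬜
❓❓⬜⬜🔴⬜⬜⬜⬜
❓❓⬜⬜⬜⬜⬜⬜⬜
❓❓⬛⬛⬛⬛⬛⬛⬛
❓❓❓❓❓❓❓❓❓
❓❓❓❓❓❓❓❓❓

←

❓❓❓❓❓❓⬛⬜⬜
❓❓❓❓❓❓⬛⬜⬜
❓❓⬜⬛⬛⬛⬛⬛⬛
❓❓🚪⬜⬛⬛⬛⬛⬛
❓❓⬜⬜🔴⬜⬜⬜⬜
❓❓⬜⬜⬜⬜⬜⬜⬜
❓❓⬛⬛⬛⬛⬛⬛⬛
❓❓❓❓❓❓❓❓❓
❓❓❓❓❓❓❓❓❓

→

❓❓❓❓❓⬛⬜⬜⬜
❓❓❓❓❓⬛⬜⬜🚪
❓⬜⬛⬛⬛⬛⬛⬛⬜
❓🚪⬜⬛⬛⬛⬛⬛⬜
❓⬜⬜⬜🔴⬜⬜⬜⬜
❓⬜⬜⬜⬜⬜⬜⬜⬜
❓⬛⬛⬛⬛⬛⬛⬛⬛
❓❓❓❓❓❓❓❓❓
❓❓❓❓❓❓❓❓❓

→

❓❓❓❓⬛⬜⬜⬜⬜
❓❓❓❓⬛⬜⬜🚪⬜
⬜⬛⬛⬛⬛⬛⬛⬜⬛
🚪⬜⬛⬛⬛⬛⬛⬜⬛
⬜⬜⬜⬜🔴⬜⬜⬜⬜
⬜⬜⬜⬜⬜⬜⬜⬜⬜
⬛⬛⬛⬛⬛⬛⬛⬛⬛
❓❓❓❓❓❓❓❓❓
❓❓❓❓❓❓❓❓❓

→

❓❓❓⬛⬜⬜⬜⬜⬜
❓❓❓⬛⬜⬜🚪⬜⬜
⬛⬛⬛⬛⬛⬛⬜⬛⬛
⬜⬛⬛⬛⬛⬛⬜⬛📦
⬜⬜⬜⬜🔴⬜⬜⬜⬜
⬜⬜⬜⬜⬜⬜⬜⬜⬜
⬛⬛⬛⬛⬛⬛⬛⬛⬜
❓❓❓❓❓❓❓❓❓
❓❓❓❓❓❓❓❓❓

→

❓❓⬛⬜⬜⬜⬜⬜❓
❓❓⬛⬜⬜🚪⬜⬜❓
⬛⬛⬛⬛⬛⬜⬛⬛❓
⬛⬛⬛⬛⬛⬜⬛📦❓
⬜⬜⬜⬜🔴⬜⬜⬜❓
⬜⬜⬜⬜⬜⬜⬜⬜❓
⬛⬛⬛⬛⬛⬛⬛⬜❓
❓❓❓❓❓❓❓❓❓
❓❓❓❓❓❓❓❓❓

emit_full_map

❓❓❓❓⬜🚪⬜⬜⬜❓
❓❓❓❓⬜⬜⬜⬜⬜❓
❓❓❓❓⬜⬜⬜⬜⬜❓
❓❓❓❓⬜⬜⬜⬜⬜⬜
❓❓❓❓⬛⬜⬜⬜⬜⬜
❓❓❓❓⬛⬜⬜🚪⬜⬜
⬜⬛⬛⬛⬛⬛⬛⬜⬛⬛
🚪⬜⬛⬛⬛⬛⬛⬜⬛📦
⬜⬜⬜⬜⬜⬜🔴⬜⬜⬜
⬜⬜⬜⬜⬜⬜⬜⬜⬜⬜
⬛⬛⬛⬛⬛⬛⬛⬛⬛⬜

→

❓⬛⬜⬜⬜⬜⬜❓❓
❓⬛⬜⬜🚪⬜⬜❓❓
⬛⬛⬛⬛⬜⬛⬛❓❓
⬛⬛⬛⬛⬜⬛📦❓❓
⬜⬜⬜⬜🔴⬜⬜❓❓
⬜⬜⬜⬜⬜⬜⬜❓❓
⬛⬛⬛⬛⬛⬛⬜❓❓
❓❓❓❓❓❓❓❓❓
❓❓❓❓❓❓❓❓❓

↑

❓⬜⬜⬜⬜⬜⬜❓❓
❓⬛⬜⬜⬜⬜⬜❓❓
❓⬛⬜⬜🚪⬜⬜❓❓
⬛⬛⬛⬛⬜⬛⬛❓❓
⬛⬛⬛⬛🔴⬛📦❓❓
⬜⬜⬜⬜⬜⬜⬜❓❓
⬜⬜⬜⬜⬜⬜⬜❓❓
⬛⬛⬛⬛⬛⬛⬜❓❓
❓❓❓❓❓❓❓❓❓

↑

❓⬜⬜⬜⬜⬜❓❓❓
❓⬜⬜⬜⬜⬜⬜❓❓
❓⬛⬜⬜⬜⬜⬜❓❓
❓⬛⬜⬜🚪⬜⬜❓❓
⬛⬛⬛⬛🔴⬛⬛❓❓
⬛⬛⬛⬛⬜⬛📦❓❓
⬜⬜⬜⬜⬜⬜⬜❓❓
⬜⬜⬜⬜⬜⬜⬜❓❓
⬛⬛⬛⬛⬛⬛⬜❓❓

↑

❓⬜⬜⬜⬜⬜❓❓❓
❓⬜⬜⬜⬜⬜❓❓❓
❓⬜⬜⬜⬜⬜⬜❓❓
❓⬛⬜⬜⬜⬜⬜❓❓
❓⬛⬜⬜🔴⬜⬜❓❓
⬛⬛⬛⬛⬜⬛⬛❓❓
⬛⬛⬛⬛⬜⬛📦❓❓
⬜⬜⬜⬜⬜⬜⬜❓❓
⬜⬜⬜⬜⬜⬜⬜❓❓

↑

❓⬜🚪⬜⬜⬜❓❓❓
❓⬜⬜⬜⬜⬜❓❓❓
❓⬜⬜⬜⬜⬜⬜❓❓
❓⬜⬜⬜⬜⬜⬜❓❓
❓⬛⬜⬜🔴⬜⬜❓❓
❓⬛⬜⬜🚪⬜⬜❓❓
⬛⬛⬛⬛⬜⬛⬛❓❓
⬛⬛⬛⬛⬜⬛📦❓❓
⬜⬜⬜⬜⬜⬜⬜❓❓

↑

❓❓❓❓❓❓❓❓❓
❓⬜🚪⬜⬜⬜❓❓❓
❓⬜⬜⬜⬜⬜⬜❓❓
❓⬜⬜⬜⬜⬜⬜❓❓
❓⬜⬜⬜🔴⬜⬜❓❓
❓⬛⬜⬜⬜⬜⬜❓❓
❓⬛⬜⬜🚪⬜⬜❓❓
⬛⬛⬛⬛⬜⬛⬛❓❓
⬛⬛⬛⬛⬜⬛📦❓❓

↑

❓❓❓❓❓❓❓❓❓
❓❓❓❓❓❓❓❓❓
❓⬜🚪⬜⬜⬜⬜❓❓
❓⬜⬜⬜⬜⬜⬜❓❓
❓⬜⬜⬜🔴⬜⬜❓❓
❓⬜⬜⬜⬜⬜⬜❓❓
❓⬛⬜⬜⬜⬜⬜❓❓
❓⬛⬜⬜🚪⬜⬜❓❓
⬛⬛⬛⬛⬜⬛⬛❓❓

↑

❓❓❓❓❓❓❓❓❓
❓❓❓❓❓❓❓❓❓
❓❓⬜⬜⬜⬜⬜❓❓
❓⬜🚪⬜⬜⬜⬜❓❓
❓⬜⬜⬜🔴⬜⬜❓❓
❓⬜⬜⬜⬜⬜⬜❓❓
❓⬜⬜⬜⬜⬜⬜❓❓
❓⬛⬜⬜⬜⬜⬜❓❓
❓⬛⬜⬜🚪⬜⬜❓❓

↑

❓❓❓❓❓❓❓❓❓
❓❓❓❓❓❓❓❓❓
❓❓⬛⬛⬛⬛⬛❓❓
❓❓⬜⬜⬜⬜⬜❓❓
❓⬜🚪⬜🔴⬜⬜❓❓
❓⬜⬜⬜⬜⬜⬜❓❓
❓⬜⬜⬜⬜⬜⬜❓❓
❓⬜⬜⬜⬜⬜⬜❓❓
❓⬛⬜⬜⬜⬜⬜❓❓

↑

❓❓❓❓❓❓❓❓❓
❓❓❓❓❓❓❓❓❓
❓❓⬛⬛⬛⬛⬛❓❓
❓❓⬛⬛⬛⬛⬛❓❓
❓❓⬜⬜🔴⬜⬜❓❓
❓⬜🚪⬜⬜⬜⬜❓❓
❓⬜⬜⬜⬜⬜⬜❓❓
❓⬜⬜⬜⬜⬜⬜❓❓
❓⬜⬜⬜⬜⬜⬜❓❓

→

❓❓❓❓❓❓❓❓❓
❓❓❓❓❓❓❓❓❓
❓⬛⬛⬛⬛⬛⬛❓❓
❓⬛⬛⬛⬛⬛⬛❓❓
❓⬜⬜⬜🔴⬜⬜❓❓
⬜🚪⬜⬜⬜⬜⬛❓❓
⬜⬜⬜⬜⬜⬜⬛❓❓
⬜⬜⬜⬜⬜⬜❓❓❓
⬜⬜⬜⬜⬜⬜❓❓❓

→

❓❓❓❓❓❓❓❓❓
❓❓❓❓❓❓❓❓❓
⬛⬛⬛⬛⬛⬛⬛❓❓
⬛⬛⬛⬛⬛⬛⬛❓❓
⬜⬜⬜⬜🔴⬜⬜❓❓
🚪⬜⬜⬜⬜⬛⬛❓❓
⬜⬜⬜⬜⬜⬛⬛❓❓
⬜⬜⬜⬜⬜❓❓❓❓
⬜⬜⬜⬜⬜❓❓❓❓

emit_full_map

❓❓❓❓❓⬛⬛⬛⬛⬛⬛⬛
❓❓❓❓❓⬛⬛⬛⬛⬛⬛⬛
❓❓❓❓❓⬜⬜⬜⬜🔴⬜⬜
❓❓❓❓⬜🚪⬜⬜⬜⬜⬛⬛
❓❓❓❓⬜⬜⬜⬜⬜⬜⬛⬛
❓❓❓❓⬜⬜⬜⬜⬜⬜❓❓
❓❓❓❓⬜⬜⬜⬜⬜⬜❓❓
❓❓❓❓⬛⬜⬜⬜⬜⬜❓❓
❓❓❓❓⬛⬜⬜🚪⬜⬜❓❓
⬜⬛⬛⬛⬛⬛⬛⬜⬛⬛❓❓
🚪⬜⬛⬛⬛⬛⬛⬜⬛📦❓❓
⬜⬜⬜⬜⬜⬜⬜⬜⬜⬜❓❓
⬜⬜⬜⬜⬜⬜⬜⬜⬜⬜❓❓
⬛⬛⬛⬛⬛⬛⬛⬛⬛⬜❓❓

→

❓❓❓❓❓❓❓❓❓
❓❓❓❓❓❓❓❓❓
⬛⬛⬛⬛⬛⬛⬛❓❓
⬛⬛⬛⬛⬛⬛⬛❓❓
⬜⬜⬜⬜🔴⬜⬜❓❓
⬜⬜⬜⬜⬛⬛⬛❓❓
⬜⬜⬜⬜⬛⬛⬛❓❓
⬜⬜⬜⬜❓❓❓❓❓
⬜⬜⬜⬜❓❓❓❓❓

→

❓❓❓❓❓❓❓❓❓
❓❓❓❓❓❓❓❓❓
⬛⬛⬛⬛⬛⬛⬛❓❓
⬛⬛⬛⬛⬛⬛⬛❓❓
⬜⬜⬜⬜🔴⬜⬜❓❓
⬜⬜⬜⬛⬛⬛⬛❓❓
⬜⬜⬜⬛⬛⬛⬛❓❓
⬜⬜⬜❓❓❓❓❓❓
⬜⬜⬜❓❓❓❓❓❓

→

❓❓❓❓❓❓❓❓❓
❓❓❓❓❓❓❓❓❓
⬛⬛⬛⬛⬛⬛⬛❓❓
⬛⬛⬛⬛⬛⬛⬛❓❓
⬜⬜⬜⬜🔴⬜⬜❓❓
⬜⬜⬛⬛⬛⬛⬛❓❓
⬜⬜⬛⬛⬛⬛⬛❓❓
⬜⬜❓❓❓❓❓❓❓
⬜⬜❓❓❓❓❓❓❓

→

❓❓❓❓❓❓❓❓❓
❓❓❓❓❓❓❓❓❓
⬛⬛⬛⬛⬛⬛⬛❓❓
⬛⬛⬛⬛⬛⬛⬛❓❓
⬜⬜⬜⬜🔴⬜⬜❓❓
⬜⬛⬛⬛⬛⬛⬛❓❓
⬜⬛⬛⬛⬛⬛⬛❓❓
⬜❓❓❓❓❓❓❓❓
⬜❓❓❓❓❓❓❓❓

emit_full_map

❓❓❓❓❓⬛⬛⬛⬛⬛⬛⬛⬛⬛⬛⬛
❓❓❓❓❓⬛⬛⬛⬛⬛⬛⬛⬛⬛⬛⬛
❓❓❓❓❓⬜⬜⬜⬜⬜⬜⬜⬜🔴⬜⬜
❓❓❓❓⬜🚪⬜⬜⬜⬜⬛⬛⬛⬛⬛⬛
❓❓❓❓⬜⬜⬜⬜⬜⬜⬛⬛⬛⬛⬛⬛
❓❓❓❓⬜⬜⬜⬜⬜⬜❓❓❓❓❓❓
❓❓❓❓⬜⬜⬜⬜⬜⬜❓❓❓❓❓❓
❓❓❓❓⬛⬜⬜⬜⬜⬜❓❓❓❓❓❓
❓❓❓❓⬛⬜⬜🚪⬜⬜❓❓❓❓❓❓
⬜⬛⬛⬛⬛⬛⬛⬜⬛⬛❓❓❓❓❓❓
🚪⬜⬛⬛⬛⬛⬛⬜⬛📦❓❓❓❓❓❓
⬜⬜⬜⬜⬜⬜⬜⬜⬜⬜❓❓❓❓❓❓
⬜⬜⬜⬜⬜⬜⬜⬜⬜⬜❓❓❓❓❓❓
⬛⬛⬛⬛⬛⬛⬛⬛⬛⬜❓❓❓❓❓❓


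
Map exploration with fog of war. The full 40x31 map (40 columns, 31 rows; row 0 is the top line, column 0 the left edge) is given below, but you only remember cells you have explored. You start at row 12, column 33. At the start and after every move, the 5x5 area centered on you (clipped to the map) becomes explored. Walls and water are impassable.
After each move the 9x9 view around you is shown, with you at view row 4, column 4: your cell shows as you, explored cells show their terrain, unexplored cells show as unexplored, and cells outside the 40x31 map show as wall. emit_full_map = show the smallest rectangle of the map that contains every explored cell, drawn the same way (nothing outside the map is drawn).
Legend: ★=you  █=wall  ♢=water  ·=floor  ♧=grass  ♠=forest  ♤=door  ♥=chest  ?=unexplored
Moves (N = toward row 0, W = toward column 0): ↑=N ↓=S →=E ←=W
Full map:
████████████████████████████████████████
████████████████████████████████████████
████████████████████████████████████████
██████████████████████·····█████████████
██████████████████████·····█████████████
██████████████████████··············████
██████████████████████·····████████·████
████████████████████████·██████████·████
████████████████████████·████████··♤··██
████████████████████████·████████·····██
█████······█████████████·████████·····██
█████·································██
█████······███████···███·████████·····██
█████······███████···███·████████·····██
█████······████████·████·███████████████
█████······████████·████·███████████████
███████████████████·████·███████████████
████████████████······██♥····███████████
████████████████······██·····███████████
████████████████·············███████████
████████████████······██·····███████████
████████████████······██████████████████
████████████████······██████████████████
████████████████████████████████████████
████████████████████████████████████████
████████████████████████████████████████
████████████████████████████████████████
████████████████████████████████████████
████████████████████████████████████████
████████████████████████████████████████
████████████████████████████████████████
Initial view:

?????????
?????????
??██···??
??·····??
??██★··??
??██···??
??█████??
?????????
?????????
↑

?????????
?????????
??██···??
??██···??
??··★··??
??██···??
??██···??
??█████??
?????????

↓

?????????
??██···??
??██···??
??·····??
??██★··??
??██···??
??█████??
?????????
?????????

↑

?????????
?????????
??██···??
??██···??
??··★··??
??██···??
??██···??
??█████??
?????????

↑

?????????
?????????
??██··♤??
??██···??
??██★··??
??·····??
??██···??
??██···??
??█████??

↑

?????????
?????????
??████·??
??██··♤??
??██★··??
??██···??
??·····??
??██···??
??██···??

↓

?????????
??████·??
??██··♤??
??██···??
??██★··??
??·····??
??██···??
??██···??
??█████??

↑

?????????
?????????
??████·??
??██··♤??
??██★··??
??██···??
??·····??
??██···??
??██···??

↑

?????????
?????????
??████·??
??████·??
??██★·♤??
??██···??
??██···??
??·····??
??██···??

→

?????????
?????????
?████·█??
?████·█??
?██·★♤·??
?██····??
?██····??
?·····???
?██···???

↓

?????????
?████·█??
?████·█??
?██··♤·??
?██·★··??
?██····??
?······??
?██···???
?██···???

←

?????????
??████·█?
??████·█?
??██··♤·?
??██★···?
??██····?
??······?
??██···??
??██···??

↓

??████·█?
??████·█?
??██··♤·?
??██····?
??██★···?
??······?
??██···??
??██···??
??█████??

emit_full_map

████·█
████·█
██··♤·
██····
██★···
······
██···?
██···?
█████?

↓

??████·█?
??██··♤·?
??██····?
??██····?
??··★···?
??██···??
??██···??
??█████??
?????????

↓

??██··♤·?
??██····?
??██····?
??······?
??██★··??
??██···??
??█████??
?????????
?????????

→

?██··♤·??
?██····??
?██····??
?······??
?██·★··??
?██····??
?██████??
?????????
?????????

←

??██··♤·?
??██····?
??██····?
??······?
??██★···?
??██····?
??██████?
?????????
?????????

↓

??██····?
??██····?
??······?
??██····?
??██★···?
??██████?
??█████??
?????????
?????????

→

?██····??
?██····??
?······??
?██····??
?██·★··??
?██████??
?██████??
?????????
?????????

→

██····???
██····???
·······??
██·····??
██··★··??
███████??
███████??
?????????
?????????

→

█····???█
█····???█
······█?█
█·····█?█
█···★·█?█
███████?█
███████?█
????????█
????????█

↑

█··♤·???█
█····???█
█·····█?█
······█?█
█···★·█?█
█·····█?█
███████?█
███████?█
????????█

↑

███·█???█
█··♤·???█
█·····█?█
█·····█?█
····★·█?█
█·····█?█
█·····█?█
███████?█
███████?█

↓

█··♤·???█
█·····█?█
█·····█?█
······█?█
█···★·█?█
█·····█?█
███████?█
███████?█
????????█

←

██··♤·???
██·····█?
██·····█?
·······█?
██··★··█?
██·····█?
████████?
████████?
?????????

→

█··♤·???█
█·····█?█
█·····█?█
······█?█
█···★·█?█
█·····█?█
███████?█
███████?█
????????█

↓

█·····█?█
█·····█?█
······█?█
█·····█?█
█···★·█?█
███████?█
███████?█
????????█
????????█

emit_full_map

████·█??
████·█??
██··♤·??
██·····█
██·····█
·······█
██·····█
██···★·█
████████
████████

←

██·····█?
██·····█?
·······█?
██·····█?
██··★··█?
████████?
████████?
?????????
?????????

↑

██··♤·???
██·····█?
██·····█?
·······█?
██··★··█?
██·····█?
████████?
████████?
?????????

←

?██··♤·??
?██·····█
?██·····█
?·······█
?██·★···█
?██·····█
?████████
?████████
?????????

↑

?████·█??
?██··♤·??
?██·····█
?██·····█
?···★···█
?██·····█
?██·····█
?████████
?████████

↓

?██··♤·??
?██·····█
?██·····█
?·······█
?██·★···█
?██·····█
?████████
?████████
?????????

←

??██··♤·?
??██·····
??██·····
??·······
??██★····
??██·····
??███████
??███████
?????????


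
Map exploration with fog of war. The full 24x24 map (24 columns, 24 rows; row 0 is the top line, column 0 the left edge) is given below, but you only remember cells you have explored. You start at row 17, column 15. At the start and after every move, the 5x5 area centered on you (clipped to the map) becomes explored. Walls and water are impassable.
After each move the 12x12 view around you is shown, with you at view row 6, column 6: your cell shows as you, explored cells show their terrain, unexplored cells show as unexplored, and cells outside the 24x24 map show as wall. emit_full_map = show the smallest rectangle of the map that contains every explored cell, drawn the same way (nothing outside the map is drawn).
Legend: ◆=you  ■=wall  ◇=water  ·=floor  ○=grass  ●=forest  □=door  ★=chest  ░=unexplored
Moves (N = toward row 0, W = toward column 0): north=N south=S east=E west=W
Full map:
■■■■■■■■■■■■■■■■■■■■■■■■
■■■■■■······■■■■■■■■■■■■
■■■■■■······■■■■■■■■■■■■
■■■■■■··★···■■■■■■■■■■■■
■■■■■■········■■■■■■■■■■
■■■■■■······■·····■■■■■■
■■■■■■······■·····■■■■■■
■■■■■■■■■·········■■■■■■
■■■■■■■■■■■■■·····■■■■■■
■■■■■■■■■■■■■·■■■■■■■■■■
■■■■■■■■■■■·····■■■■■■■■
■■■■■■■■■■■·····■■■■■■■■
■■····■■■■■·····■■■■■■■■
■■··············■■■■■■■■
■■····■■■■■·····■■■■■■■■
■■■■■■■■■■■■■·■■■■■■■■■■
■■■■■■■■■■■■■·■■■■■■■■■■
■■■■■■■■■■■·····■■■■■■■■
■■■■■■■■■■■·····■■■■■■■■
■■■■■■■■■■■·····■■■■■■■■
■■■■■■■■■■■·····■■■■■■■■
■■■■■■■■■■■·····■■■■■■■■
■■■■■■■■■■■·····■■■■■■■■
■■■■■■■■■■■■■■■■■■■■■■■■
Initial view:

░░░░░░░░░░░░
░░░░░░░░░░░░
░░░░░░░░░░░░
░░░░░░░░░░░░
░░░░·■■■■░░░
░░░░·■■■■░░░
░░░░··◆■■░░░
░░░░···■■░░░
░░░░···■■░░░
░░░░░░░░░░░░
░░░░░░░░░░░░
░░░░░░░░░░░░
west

░░░░░░░░░░░░
░░░░░░░░░░░░
░░░░░░░░░░░░
░░░░░░░░░░░░
░░░░■·■■■■░░
░░░░■·■■■■░░
░░░░··◆·■■░░
░░░░····■■░░
░░░░····■■░░
░░░░░░░░░░░░
░░░░░░░░░░░░
░░░░░░░░░░░░

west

░░░░░░░░░░░░
░░░░░░░░░░░░
░░░░░░░░░░░░
░░░░░░░░░░░░
░░░░■■·■■■■░
░░░░■■·■■■■░
░░░░··◆··■■░
░░░░·····■■░
░░░░·····■■░
░░░░░░░░░░░░
░░░░░░░░░░░░
░░░░░░░░░░░░

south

░░░░░░░░░░░░
░░░░░░░░░░░░
░░░░░░░░░░░░
░░░░■■·■■■■░
░░░░■■·■■■■░
░░░░·····■■░
░░░░··◆··■■░
░░░░·····■■░
░░░░·····░░░
░░░░░░░░░░░░
░░░░░░░░░░░░
░░░░░░░░░░░░

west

░░░░░░░░░░░░
░░░░░░░░░░░░
░░░░░░░░░░░░
░░░░░■■·■■■■
░░░░■■■·■■■■
░░░░■·····■■
░░░░■·◆···■■
░░░░■·····■■
░░░░■·····░░
░░░░░░░░░░░░
░░░░░░░░░░░░
░░░░░░░░░░░░

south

░░░░░░░░░░░░
░░░░░░░░░░░░
░░░░░■■·■■■■
░░░░■■■·■■■■
░░░░■·····■■
░░░░■·····■■
░░░░■·◆···■■
░░░░■·····░░
░░░░■····░░░
░░░░░░░░░░░░
░░░░░░░░░░░░
■■■■■■■■■■■■

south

░░░░░░░░░░░░
░░░░░■■·■■■■
░░░░■■■·■■■■
░░░░■·····■■
░░░░■·····■■
░░░░■·····■■
░░░░■·◆···░░
░░░░■····░░░
░░░░■····░░░
░░░░░░░░░░░░
■■■■■■■■■■■■
■■■■■■■■■■■■

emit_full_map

░■■·■■■■
■■■·■■■■
■·····■■
■·····■■
■·····■■
■·◆···░░
■····░░░
■····░░░

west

░░░░░░░░░░░░
░░░░░░■■·■■■
░░░░░■■■·■■■
░░░░░■·····■
░░░░■■·····■
░░░░■■·····■
░░░░■■◆····░
░░░░■■····░░
░░░░■■····░░
░░░░░░░░░░░░
■■■■■■■■■■■■
■■■■■■■■■■■■

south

░░░░░░■■·■■■
░░░░░■■■·■■■
░░░░░■·····■
░░░░■■·····■
░░░░■■·····■
░░░░■■·····░
░░░░■■◆···░░
░░░░■■····░░
░░░░■■■■■░░░
■■■■■■■■■■■■
■■■■■■■■■■■■
■■■■■■■■■■■■

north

░░░░░░░░░░░░
░░░░░░■■·■■■
░░░░░■■■·■■■
░░░░░■·····■
░░░░■■·····■
░░░░■■·····■
░░░░■■◆····░
░░░░■■····░░
░░░░■■····░░
░░░░■■■■■░░░
■■■■■■■■■■■■
■■■■■■■■■■■■

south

░░░░░░■■·■■■
░░░░░■■■·■■■
░░░░░■·····■
░░░░■■·····■
░░░░■■·····■
░░░░■■·····░
░░░░■■◆···░░
░░░░■■····░░
░░░░■■■■■░░░
■■■■■■■■■■■■
■■■■■■■■■■■■
■■■■■■■■■■■■

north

░░░░░░░░░░░░
░░░░░░■■·■■■
░░░░░■■■·■■■
░░░░░■·····■
░░░░■■·····■
░░░░■■·····■
░░░░■■◆····░
░░░░■■····░░
░░░░■■····░░
░░░░■■■■■░░░
■■■■■■■■■■■■
■■■■■■■■■■■■

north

░░░░░░░░░░░░
░░░░░░░░░░░░
░░░░░░■■·■■■
░░░░░■■■·■■■
░░░░■■·····■
░░░░■■·····■
░░░░■■◆····■
░░░░■■·····░
░░░░■■····░░
░░░░■■····░░
░░░░■■■■■░░░
■■■■■■■■■■■■

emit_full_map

░░■■·■■■■
░■■■·■■■■
■■·····■■
■■·····■■
■■◆····■■
■■·····░░
■■····░░░
■■····░░░
■■■■■░░░░

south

░░░░░░░░░░░░
░░░░░░■■·■■■
░░░░░■■■·■■■
░░░░■■·····■
░░░░■■·····■
░░░░■■·····■
░░░░■■◆····░
░░░░■■····░░
░░░░■■····░░
░░░░■■■■■░░░
■■■■■■■■■■■■
■■■■■■■■■■■■

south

░░░░░░■■·■■■
░░░░░■■■·■■■
░░░░■■·····■
░░░░■■·····■
░░░░■■·····■
░░░░■■·····░
░░░░■■◆···░░
░░░░■■····░░
░░░░■■■■■░░░
■■■■■■■■■■■■
■■■■■■■■■■■■
■■■■■■■■■■■■

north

░░░░░░░░░░░░
░░░░░░■■·■■■
░░░░░■■■·■■■
░░░░■■·····■
░░░░■■·····■
░░░░■■·····■
░░░░■■◆····░
░░░░■■····░░
░░░░■■····░░
░░░░■■■■■░░░
■■■■■■■■■■■■
■■■■■■■■■■■■

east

░░░░░░░░░░░░
░░░░░■■·■■■■
░░░░■■■·■■■■
░░░■■·····■■
░░░■■·····■■
░░░■■·····■■
░░░■■·◆···░░
░░░■■····░░░
░░░■■····░░░
░░░■■■■■░░░░
■■■■■■■■■■■■
■■■■■■■■■■■■

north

░░░░░░░░░░░░
░░░░░░░░░░░░
░░░░░■■·■■■■
░░░░■■■·■■■■
░░░■■·····■■
░░░■■·····■■
░░░■■·◆···■■
░░░■■·····░░
░░░■■····░░░
░░░■■····░░░
░░░■■■■■░░░░
■■■■■■■■■■■■

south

░░░░░░░░░░░░
░░░░░■■·■■■■
░░░░■■■·■■■■
░░░■■·····■■
░░░■■·····■■
░░░■■·····■■
░░░■■·◆···░░
░░░■■····░░░
░░░■■····░░░
░░░■■■■■░░░░
■■■■■■■■■■■■
■■■■■■■■■■■■

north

░░░░░░░░░░░░
░░░░░░░░░░░░
░░░░░■■·■■■■
░░░░■■■·■■■■
░░░■■·····■■
░░░■■·····■■
░░░■■·◆···■■
░░░■■·····░░
░░░■■····░░░
░░░■■····░░░
░░░■■■■■░░░░
■■■■■■■■■■■■

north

░░░░░░░░░░░░
░░░░░░░░░░░░
░░░░░░░░░░░░
░░░░░■■·■■■■
░░░░■■■·■■■■
░░░■■·····■■
░░░■■·◆···■■
░░░■■·····■■
░░░■■·····░░
░░░■■····░░░
░░░■■····░░░
░░░■■■■■░░░░

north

░░░░░░░░░░░░
░░░░░░░░░░░░
░░░░░░░░░░░░
░░░░░░░░░░░░
░░░░■■■·■■■■
░░░░■■■·■■■■
░░░■■·◆···■■
░░░■■·····■■
░░░■■·····■■
░░░■■·····░░
░░░■■····░░░
░░░■■····░░░

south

░░░░░░░░░░░░
░░░░░░░░░░░░
░░░░░░░░░░░░
░░░░■■■·■■■■
░░░░■■■·■■■■
░░░■■·····■■
░░░■■·◆···■■
░░░■■·····■■
░░░■■·····░░
░░░■■····░░░
░░░■■····░░░
░░░■■■■■░░░░

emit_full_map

░■■■·■■■■
░■■■·■■■■
■■·····■■
■■·◆···■■
■■·····■■
■■·····░░
■■····░░░
■■····░░░
■■■■■░░░░

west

░░░░░░░░░░░░
░░░░░░░░░░░░
░░░░░░░░░░░░
░░░░░■■■·■■■
░░░░■■■■·■■■
░░░░■■·····■
░░░░■■◆····■
░░░░■■·····■
░░░░■■·····░
░░░░■■····░░
░░░░■■····░░
░░░░■■■■■░░░

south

░░░░░░░░░░░░
░░░░░░░░░░░░
░░░░░■■■·■■■
░░░░■■■■·■■■
░░░░■■·····■
░░░░■■·····■
░░░░■■◆····■
░░░░■■·····░
░░░░■■····░░
░░░░■■····░░
░░░░■■■■■░░░
■■■■■■■■■■■■

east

░░░░░░░░░░░░
░░░░░░░░░░░░
░░░░■■■·■■■■
░░░■■■■·■■■■
░░░■■·····■■
░░░■■·····■■
░░░■■·◆···■■
░░░■■·····░░
░░░■■····░░░
░░░■■····░░░
░░░■■■■■░░░░
■■■■■■■■■■■■

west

░░░░░░░░░░░░
░░░░░░░░░░░░
░░░░░■■■·■■■
░░░░■■■■·■■■
░░░░■■·····■
░░░░■■·····■
░░░░■■◆····■
░░░░■■·····░
░░░░■■····░░
░░░░■■····░░
░░░░■■■■■░░░
■■■■■■■■■■■■

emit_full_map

░■■■·■■■■
■■■■·■■■■
■■·····■■
■■·····■■
■■◆····■■
■■·····░░
■■····░░░
■■····░░░
■■■■■░░░░
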